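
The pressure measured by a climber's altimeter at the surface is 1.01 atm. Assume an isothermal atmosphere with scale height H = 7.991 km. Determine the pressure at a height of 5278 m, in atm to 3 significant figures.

Barometric formula: P = P₀ exp(−z/H).
z/H = 5278.0/7991.0 = 0.66049; exp(−0.66049) = 0.51660.
P = 1.01 × 0.51660 = 0.52177 atm.

P ≈ 0.522 atm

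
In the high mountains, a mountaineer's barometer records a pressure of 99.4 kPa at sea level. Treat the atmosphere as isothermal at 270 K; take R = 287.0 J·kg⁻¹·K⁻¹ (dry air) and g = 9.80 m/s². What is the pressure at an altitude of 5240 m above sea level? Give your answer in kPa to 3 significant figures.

P ≈ 51.2 kPa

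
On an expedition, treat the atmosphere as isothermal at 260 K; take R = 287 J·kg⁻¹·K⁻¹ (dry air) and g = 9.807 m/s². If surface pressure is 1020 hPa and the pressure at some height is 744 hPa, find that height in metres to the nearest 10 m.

Scale height: H = RT/g = 287 × 260 / 9.807 = 7608.9 m.
Invert the barometric formula: z = H ln(P₀/P).
P₀/P = 1020/744 = 1.3710; ln(1.3710) = 0.31554.
z = 7608.9 × 0.31554 = 2400.9 m.

z ≈ 2400 m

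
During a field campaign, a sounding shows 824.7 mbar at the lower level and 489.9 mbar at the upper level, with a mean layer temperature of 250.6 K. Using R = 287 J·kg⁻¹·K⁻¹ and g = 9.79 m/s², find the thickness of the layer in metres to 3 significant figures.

Hypsometric equation: Δz = (R T̄/g) ln(P₁/P₂).
R T̄/g = 287 × 250.6 / 9.79 = 7346.5 m.
ln(824.7/489.9) = ln(1.6834) = 0.52082.
Δz = 7346.5 × 0.52082 = 3826.2 m.

Δz ≈ 3830 m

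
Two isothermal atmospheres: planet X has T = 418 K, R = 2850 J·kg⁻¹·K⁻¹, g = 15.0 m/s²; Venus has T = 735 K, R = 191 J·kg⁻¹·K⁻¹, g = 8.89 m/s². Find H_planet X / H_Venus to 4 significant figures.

H_planet X/H_Venus ≈ 5.029

H = RT/g for each body.
H_planet X = 2850 × 418 / 15.0 = 79420 m.
H_Venus = 191 × 735 / 8.89 = 15791 m.
H_planet X/H_Venus = 79420/15791 = 5.0294.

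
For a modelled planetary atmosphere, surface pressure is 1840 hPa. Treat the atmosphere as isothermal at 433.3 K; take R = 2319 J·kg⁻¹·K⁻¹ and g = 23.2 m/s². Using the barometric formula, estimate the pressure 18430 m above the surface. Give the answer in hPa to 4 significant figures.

P ≈ 1202 hPa

Scale height: H = RT/g = 2319 × 433.3 / 23.2 = 43311 m.
Barometric formula: P = P₀ exp(−z/H).
z/H = 18430/43311 = 0.42553; exp(−0.42553) = 0.65342.
P = 1840 × 0.65342 = 1202.3 hPa.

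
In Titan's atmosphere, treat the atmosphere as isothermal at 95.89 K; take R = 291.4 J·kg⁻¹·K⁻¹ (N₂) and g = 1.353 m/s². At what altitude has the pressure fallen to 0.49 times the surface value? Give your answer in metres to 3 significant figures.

Scale height: H = RT/g = 291.4 × 95.89 / 1.353 = 20652 m.
Set P/P₀ = exp(−z/H) = 0.49, so z = −H ln(0.49).
−ln(0.49) = 0.71335; z = 20652 × 0.71335 = 14732 m.

z ≈ 14700 m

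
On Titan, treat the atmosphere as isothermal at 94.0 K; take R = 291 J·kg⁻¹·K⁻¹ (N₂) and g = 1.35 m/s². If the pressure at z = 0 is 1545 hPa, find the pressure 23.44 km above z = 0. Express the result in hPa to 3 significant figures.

Scale height: H = RT/g = 291 × 94.0 / 1.35 = 20262 m.
Barometric formula: P = P₀ exp(−z/H).
z/H = 23440/20262 = 1.1568; exp(−1.1568) = 0.31449.
P = 1545 × 0.31449 = 485.89 hPa.

P ≈ 486 hPa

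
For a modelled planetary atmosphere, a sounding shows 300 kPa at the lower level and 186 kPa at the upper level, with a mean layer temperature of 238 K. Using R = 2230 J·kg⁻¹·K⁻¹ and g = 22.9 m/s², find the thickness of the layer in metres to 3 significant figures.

Δz ≈ 11100 m

Hypsometric equation: Δz = (R T̄/g) ln(P₁/P₂).
R T̄/g = 2230 × 238 / 22.9 = 23176 m.
ln(300/186) = ln(1.6129) = 0.47803.
Δz = 23176 × 0.47803 = 11079 m.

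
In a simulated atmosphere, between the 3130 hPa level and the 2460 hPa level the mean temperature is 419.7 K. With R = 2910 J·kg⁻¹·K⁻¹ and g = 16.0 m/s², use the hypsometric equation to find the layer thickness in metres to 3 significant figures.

Δz ≈ 18400 m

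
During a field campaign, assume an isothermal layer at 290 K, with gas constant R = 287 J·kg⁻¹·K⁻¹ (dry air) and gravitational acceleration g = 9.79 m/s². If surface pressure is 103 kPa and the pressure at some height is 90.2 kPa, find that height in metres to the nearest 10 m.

Scale height: H = RT/g = 287 × 290 / 9.79 = 8501.5 m.
Invert the barometric formula: z = H ln(P₀/P).
P₀/P = 103/90.2 = 1.1419; ln(1.1419) = 0.13269.
z = 8501.5 × 0.13269 = 1128.1 m.

z ≈ 1130 m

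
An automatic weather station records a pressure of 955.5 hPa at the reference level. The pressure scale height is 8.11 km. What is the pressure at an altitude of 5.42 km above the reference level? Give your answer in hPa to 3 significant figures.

P ≈ 490 hPa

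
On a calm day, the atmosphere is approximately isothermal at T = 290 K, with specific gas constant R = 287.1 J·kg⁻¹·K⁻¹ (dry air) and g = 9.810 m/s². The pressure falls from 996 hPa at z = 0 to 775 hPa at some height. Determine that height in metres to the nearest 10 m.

z ≈ 2130 m

Scale height: H = RT/g = 287.1 × 290 / 9.810 = 8487.2 m.
Invert the barometric formula: z = H ln(P₀/P).
P₀/P = 996/775 = 1.2852; ln(1.2852) = 0.25091.
z = 8487.2 × 0.25091 = 2129.5 m.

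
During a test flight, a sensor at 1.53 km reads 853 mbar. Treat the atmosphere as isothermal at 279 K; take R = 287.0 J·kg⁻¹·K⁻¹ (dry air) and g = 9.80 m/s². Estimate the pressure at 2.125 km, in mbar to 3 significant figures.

Scale height: H = RT/g = 287.0 × 279 / 9.80 = 8170.7 m.
Between two levels, P₂ = P₁ exp(−Δz/H) with Δz = z₂ − z₁.
Δz = 2125.0 − 1530.0 = 595.00 m; Δz/H = 595.00/8170.7 = 0.072821.
P₂ = 853 × exp(−0.072821) = 853 × 0.92977 = 793.09 mbar.

P ≈ 793 mbar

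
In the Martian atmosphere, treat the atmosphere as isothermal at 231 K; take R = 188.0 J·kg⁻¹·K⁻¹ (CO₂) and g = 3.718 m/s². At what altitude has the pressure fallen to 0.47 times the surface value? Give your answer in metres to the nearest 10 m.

z ≈ 8820 m

Scale height: H = RT/g = 188.0 × 231 / 3.718 = 11680 m.
Set P/P₀ = exp(−z/H) = 0.47, so z = −H ln(0.47).
−ln(0.47) = 0.75502; z = 11680 × 0.75502 = 8818.6 m.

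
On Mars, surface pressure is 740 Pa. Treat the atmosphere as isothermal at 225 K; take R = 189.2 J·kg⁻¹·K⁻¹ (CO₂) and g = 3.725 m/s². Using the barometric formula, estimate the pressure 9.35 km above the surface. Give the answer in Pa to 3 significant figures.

P ≈ 327 Pa

Scale height: H = RT/g = 189.2 × 225 / 3.725 = 11428 m.
Barometric formula: P = P₀ exp(−z/H).
z/H = 9350.0/11428 = 0.81817; exp(−0.81817) = 0.44124.
P = 740 × 0.44124 = 326.52 Pa.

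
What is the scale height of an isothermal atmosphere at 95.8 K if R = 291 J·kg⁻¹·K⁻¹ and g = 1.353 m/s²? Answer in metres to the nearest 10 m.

The scale height of an isothermal atmosphere is H = RT/g.
H = 291 × 95.8 / 1.353 = 27878/1.353 = 20605 m.

H ≈ 20600 m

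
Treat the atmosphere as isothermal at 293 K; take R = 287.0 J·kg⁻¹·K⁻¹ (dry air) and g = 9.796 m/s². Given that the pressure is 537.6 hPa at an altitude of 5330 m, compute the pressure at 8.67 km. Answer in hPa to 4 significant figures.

P ≈ 364.3 hPa

Scale height: H = RT/g = 287.0 × 293 / 9.796 = 8584.2 m.
Between two levels, P₂ = P₁ exp(−Δz/H) with Δz = z₂ − z₁.
Δz = 8670.0 − 5330.0 = 3340.0 m; Δz/H = 3340.0/8584.2 = 0.38909.
P₂ = 537.6 × exp(−0.38909) = 537.6 × 0.67767 = 364.32 hPa.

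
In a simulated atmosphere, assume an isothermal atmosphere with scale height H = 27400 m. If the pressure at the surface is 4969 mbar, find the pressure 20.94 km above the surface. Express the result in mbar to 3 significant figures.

P ≈ 2310 mbar

Barometric formula: P = P₀ exp(−z/H).
z/H = 20940/27400 = 0.76423; exp(−0.76423) = 0.46569.
P = 4969 × 0.46569 = 2314.0 mbar.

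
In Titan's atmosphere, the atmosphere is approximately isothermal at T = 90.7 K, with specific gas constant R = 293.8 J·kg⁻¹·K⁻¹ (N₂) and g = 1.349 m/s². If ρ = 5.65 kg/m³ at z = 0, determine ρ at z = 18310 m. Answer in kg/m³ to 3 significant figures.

ρ ≈ 2.24 kg/m³

Scale height: H = RT/g = 293.8 × 90.7 / 1.349 = 19754 m.
In an isothermal atmosphere, density decays like pressure: ρ = ρ₀ exp(−z/H).
z/H = 18310/19754 = 0.92690; exp(−0.92690) = 0.39578.
ρ = 5.65 × 0.39578 = 2.2362 kg/m³.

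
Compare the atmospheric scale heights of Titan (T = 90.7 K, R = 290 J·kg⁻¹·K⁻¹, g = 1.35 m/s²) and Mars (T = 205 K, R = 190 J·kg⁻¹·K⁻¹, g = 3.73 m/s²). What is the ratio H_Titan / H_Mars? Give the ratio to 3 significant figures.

H = RT/g for each body.
H_Titan = 290 × 90.7 / 1.35 = 19484 m.
H_Mars = 190 × 205 / 3.73 = 10442 m.
H_Titan/H_Mars = 19484/10442 = 1.8659.

H_Titan/H_Mars ≈ 1.87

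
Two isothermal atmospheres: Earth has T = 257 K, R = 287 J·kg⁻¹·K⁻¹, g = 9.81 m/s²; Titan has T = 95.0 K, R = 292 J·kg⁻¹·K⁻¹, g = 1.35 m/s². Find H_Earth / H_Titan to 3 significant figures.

H = RT/g for each body.
H_Earth = 287 × 257 / 9.81 = 7518.8 m.
H_Titan = 292 × 95.0 / 1.35 = 20548 m.
H_Earth/H_Titan = 7518.8/20548 = 0.36591.

H_Earth/H_Titan ≈ 0.366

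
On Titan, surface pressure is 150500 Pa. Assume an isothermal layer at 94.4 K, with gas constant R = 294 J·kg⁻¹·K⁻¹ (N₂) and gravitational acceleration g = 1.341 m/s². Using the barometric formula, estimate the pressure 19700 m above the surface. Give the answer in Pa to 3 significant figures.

P ≈ 58100 Pa

Scale height: H = RT/g = 294 × 94.4 / 1.341 = 20696 m.
Barometric formula: P = P₀ exp(−z/H).
z/H = 19700/20696 = 0.95187; exp(−0.95187) = 0.38602.
P = 150500 × 0.38602 = 58096 Pa.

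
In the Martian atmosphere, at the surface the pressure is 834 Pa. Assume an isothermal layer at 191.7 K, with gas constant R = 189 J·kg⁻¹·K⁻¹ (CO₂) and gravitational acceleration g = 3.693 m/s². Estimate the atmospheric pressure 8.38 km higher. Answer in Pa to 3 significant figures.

Scale height: H = RT/g = 189 × 191.7 / 3.693 = 9810.8 m.
Barometric formula: P = P₀ exp(−z/H).
z/H = 8380.0/9810.8 = 0.85416; exp(−0.85416) = 0.42564.
P = 834 × 0.42564 = 354.98 Pa.

P ≈ 355 Pa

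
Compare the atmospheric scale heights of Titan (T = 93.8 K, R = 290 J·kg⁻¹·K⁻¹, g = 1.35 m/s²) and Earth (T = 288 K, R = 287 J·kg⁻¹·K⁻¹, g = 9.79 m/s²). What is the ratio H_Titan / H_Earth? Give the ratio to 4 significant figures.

H_Titan/H_Earth ≈ 2.387

H = RT/g for each body.
H_Titan = 290 × 93.8 / 1.35 = 20150 m.
H_Earth = 287 × 288 / 9.79 = 8442.9 m.
H_Titan/H_Earth = 20150/8442.9 = 2.3866.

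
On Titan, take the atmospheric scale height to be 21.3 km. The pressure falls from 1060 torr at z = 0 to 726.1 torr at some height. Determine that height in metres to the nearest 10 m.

z ≈ 8060 m

Invert the barometric formula: z = H ln(P₀/P).
P₀/P = 1060/726.1 = 1.4599; ln(1.4599) = 0.37837.
z = 21300 × 0.37837 = 8059.3 m.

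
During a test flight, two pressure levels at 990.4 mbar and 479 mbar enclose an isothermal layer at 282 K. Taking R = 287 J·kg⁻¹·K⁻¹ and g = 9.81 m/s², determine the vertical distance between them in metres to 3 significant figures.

Hypsometric equation: Δz = (R T̄/g) ln(P₁/P₂).
R T̄/g = 287 × 282 / 9.81 = 8250.2 m.
ln(990.4/479) = ln(2.0676) = 0.72639.
Δz = 8250.2 × 0.72639 = 5992.9 m.

Δz ≈ 5990 m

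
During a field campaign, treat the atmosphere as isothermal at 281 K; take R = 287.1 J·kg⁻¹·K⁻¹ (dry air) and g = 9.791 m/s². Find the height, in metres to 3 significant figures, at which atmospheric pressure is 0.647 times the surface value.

z ≈ 3590 m

Scale height: H = RT/g = 287.1 × 281 / 9.791 = 8239.7 m.
Set P/P₀ = exp(−z/H) = 0.647, so z = −H ln(0.647).
−ln(0.647) = 0.43541; z = 8239.7 × 0.43541 = 3587.6 m.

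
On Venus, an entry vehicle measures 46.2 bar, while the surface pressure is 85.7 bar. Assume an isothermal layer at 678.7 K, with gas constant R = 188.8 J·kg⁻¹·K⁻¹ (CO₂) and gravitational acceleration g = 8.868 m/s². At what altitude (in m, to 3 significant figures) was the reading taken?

Scale height: H = RT/g = 188.8 × 678.7 / 8.868 = 14450 m.
Invert the barometric formula: z = H ln(P₀/P).
P₀/P = 85.7/46.2 = 1.8550; ln(1.8550) = 0.61788.
z = 14450 × 0.61788 = 8928.4 m.

z ≈ 8930 m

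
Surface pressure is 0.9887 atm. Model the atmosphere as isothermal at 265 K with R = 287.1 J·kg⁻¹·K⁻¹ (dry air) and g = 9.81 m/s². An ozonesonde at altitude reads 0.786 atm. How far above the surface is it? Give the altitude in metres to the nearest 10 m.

Scale height: H = RT/g = 287.1 × 265 / 9.81 = 7755.5 m.
Invert the barometric formula: z = H ln(P₀/P).
P₀/P = 0.9887/0.786 = 1.2579; ln(1.2579) = 0.22944.
z = 7755.5 × 0.22944 = 1779.4 m.

z ≈ 1780 m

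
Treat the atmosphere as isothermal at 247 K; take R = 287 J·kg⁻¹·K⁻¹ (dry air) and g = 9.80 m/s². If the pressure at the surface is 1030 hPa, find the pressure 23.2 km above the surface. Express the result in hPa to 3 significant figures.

P ≈ 41.7 hPa

Scale height: H = RT/g = 287 × 247 / 9.80 = 7233.6 m.
Barometric formula: P = P₀ exp(−z/H).
z/H = 23200/7233.6 = 3.2073; exp(−3.2073) = 0.040466.
P = 1030 × 0.040466 = 41.680 hPa.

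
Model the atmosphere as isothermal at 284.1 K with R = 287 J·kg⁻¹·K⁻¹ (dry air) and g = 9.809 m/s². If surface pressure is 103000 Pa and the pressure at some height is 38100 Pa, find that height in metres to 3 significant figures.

z ≈ 8270 m

Scale height: H = RT/g = 287 × 284.1 / 9.809 = 8312.4 m.
Invert the barometric formula: z = H ln(P₀/P).
P₀/P = 103000/38100 = 2.7034; ln(2.7034) = 0.99451.
z = 8312.4 × 0.99451 = 8266.8 m.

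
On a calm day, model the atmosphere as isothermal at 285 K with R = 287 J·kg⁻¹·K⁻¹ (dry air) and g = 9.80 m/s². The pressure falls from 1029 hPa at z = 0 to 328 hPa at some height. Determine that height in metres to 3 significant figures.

z ≈ 9540 m

Scale height: H = RT/g = 287 × 285 / 9.80 = 8346.4 m.
Invert the barometric formula: z = H ln(P₀/P).
P₀/P = 1029/328 = 3.1372; ln(3.1372) = 1.1433.
z = 8346.4 × 1.1433 = 9542.4 m.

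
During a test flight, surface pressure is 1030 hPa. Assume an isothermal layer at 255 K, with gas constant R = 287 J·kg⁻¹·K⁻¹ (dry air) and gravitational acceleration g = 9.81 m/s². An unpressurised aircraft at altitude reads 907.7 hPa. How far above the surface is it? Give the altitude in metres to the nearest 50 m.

z ≈ 950 m

Scale height: H = RT/g = 287 × 255 / 9.81 = 7460.2 m.
Invert the barometric formula: z = H ln(P₀/P).
P₀/P = 1030/907.7 = 1.1347; ln(1.1347) = 0.12637.
z = 7460.2 × 0.12637 = 942.75 m.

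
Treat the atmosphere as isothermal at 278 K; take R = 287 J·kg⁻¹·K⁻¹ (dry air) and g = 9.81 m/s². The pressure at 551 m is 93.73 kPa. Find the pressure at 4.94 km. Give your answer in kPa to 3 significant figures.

Scale height: H = RT/g = 287 × 278 / 9.81 = 8133.1 m.
Between two levels, P₂ = P₁ exp(−Δz/H) with Δz = z₂ − z₁.
Δz = 4940.0 − 551.00 = 4389.0 m; Δz/H = 4389.0/8133.1 = 0.53965.
P₂ = 93.73 × exp(−0.53965) = 93.73 × 0.58295 = 54.640 kPa.

P ≈ 54.6 kPa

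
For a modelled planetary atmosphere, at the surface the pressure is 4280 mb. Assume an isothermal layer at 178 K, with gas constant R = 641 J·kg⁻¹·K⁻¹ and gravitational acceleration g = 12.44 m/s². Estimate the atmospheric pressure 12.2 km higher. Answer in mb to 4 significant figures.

P ≈ 1132 mb

Scale height: H = RT/g = 641 × 178 / 12.44 = 9171.9 m.
Barometric formula: P = P₀ exp(−z/H).
z/H = 12200/9171.9 = 1.3301; exp(−1.3301) = 0.26445.
P = 4280 × 0.26445 = 1131.8 mb.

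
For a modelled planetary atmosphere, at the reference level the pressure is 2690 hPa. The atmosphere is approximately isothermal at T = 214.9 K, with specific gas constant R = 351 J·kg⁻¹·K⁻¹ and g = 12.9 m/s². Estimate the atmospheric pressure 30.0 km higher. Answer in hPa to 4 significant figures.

Scale height: H = RT/g = 351 × 214.9 / 12.9 = 5847.3 m.
Barometric formula: P = P₀ exp(−z/H).
z/H = 30000/5847.3 = 5.1306; exp(−5.1306) = 0.0059130.
P = 2690 × 0.0059130 = 15.906 hPa.

P ≈ 15.91 hPa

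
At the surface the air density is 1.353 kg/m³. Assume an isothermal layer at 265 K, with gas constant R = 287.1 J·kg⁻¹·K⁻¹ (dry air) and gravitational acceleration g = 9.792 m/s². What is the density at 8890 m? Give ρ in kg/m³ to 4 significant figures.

ρ ≈ 0.4309 kg/m³

Scale height: H = RT/g = 287.1 × 265 / 9.792 = 7769.8 m.
In an isothermal atmosphere, density decays like pressure: ρ = ρ₀ exp(−z/H).
z/H = 8890.0/7769.8 = 1.1442; exp(−1.1442) = 0.31848.
ρ = 1.353 × 0.31848 = 0.43090 kg/m³.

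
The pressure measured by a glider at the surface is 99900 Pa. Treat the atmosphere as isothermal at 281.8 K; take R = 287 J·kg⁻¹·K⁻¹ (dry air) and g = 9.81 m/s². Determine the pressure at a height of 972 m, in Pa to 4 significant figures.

Scale height: H = RT/g = 287 × 281.8 / 9.81 = 8244.3 m.
Barometric formula: P = P₀ exp(−z/H).
z/H = 972.00/8244.3 = 0.11790; exp(−0.11790) = 0.88878.
P = 99900 × 0.88878 = 88789 Pa.

P ≈ 88790 Pa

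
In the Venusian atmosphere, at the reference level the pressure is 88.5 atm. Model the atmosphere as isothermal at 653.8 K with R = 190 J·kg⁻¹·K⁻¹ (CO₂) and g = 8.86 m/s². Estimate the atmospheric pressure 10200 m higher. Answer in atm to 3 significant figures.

P ≈ 42.8 atm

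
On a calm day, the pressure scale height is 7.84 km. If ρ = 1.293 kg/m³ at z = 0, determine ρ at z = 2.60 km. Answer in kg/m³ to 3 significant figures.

In an isothermal atmosphere, density decays like pressure: ρ = ρ₀ exp(−z/H).
z/H = 2600.0/7840.0 = 0.33163; exp(−0.33163) = 0.71775.
ρ = 1.293 × 0.71775 = 0.92805 kg/m³.

ρ ≈ 0.928 kg/m³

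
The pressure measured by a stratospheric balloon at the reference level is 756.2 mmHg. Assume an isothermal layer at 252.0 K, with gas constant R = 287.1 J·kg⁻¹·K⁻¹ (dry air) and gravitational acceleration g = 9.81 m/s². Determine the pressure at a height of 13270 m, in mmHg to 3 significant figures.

Scale height: H = RT/g = 287.1 × 252.0 / 9.81 = 7375.0 m.
Barometric formula: P = P₀ exp(−z/H).
z/H = 13270/7375.0 = 1.7993; exp(−1.7993) = 0.16541.
P = 756.2 × 0.16541 = 125.08 mmHg.

P ≈ 125 mmHg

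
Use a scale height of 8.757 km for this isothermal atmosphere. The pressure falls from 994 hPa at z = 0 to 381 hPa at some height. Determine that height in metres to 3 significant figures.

Invert the barometric formula: z = H ln(P₀/P).
P₀/P = 994/381 = 2.6089; ln(2.6089) = 0.95893.
z = 8757.0 × 0.95893 = 8397.4 m.

z ≈ 8400 m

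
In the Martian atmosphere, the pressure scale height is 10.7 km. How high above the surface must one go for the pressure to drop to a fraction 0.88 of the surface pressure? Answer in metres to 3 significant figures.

Set P/P₀ = exp(−z/H) = 0.88, so z = −H ln(0.88).
−ln(0.88) = 0.12783; z = 10700 × 0.12783 = 1367.8 m.

z ≈ 1370 m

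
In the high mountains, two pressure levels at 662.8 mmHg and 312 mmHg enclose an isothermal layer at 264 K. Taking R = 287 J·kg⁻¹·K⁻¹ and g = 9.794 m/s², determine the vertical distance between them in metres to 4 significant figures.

Δz ≈ 5829 m

Hypsometric equation: Δz = (R T̄/g) ln(P₁/P₂).
R T̄/g = 287 × 264 / 9.794 = 7736.2 m.
ln(662.8/312) = ln(2.1244) = 0.75349.
Δz = 7736.2 × 0.75349 = 5829.1 m.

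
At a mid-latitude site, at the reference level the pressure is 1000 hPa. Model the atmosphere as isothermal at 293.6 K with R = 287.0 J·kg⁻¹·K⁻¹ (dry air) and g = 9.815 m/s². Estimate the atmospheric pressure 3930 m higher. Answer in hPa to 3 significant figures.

P ≈ 633 hPa

Scale height: H = RT/g = 287.0 × 293.6 / 9.815 = 8585.1 m.
Barometric formula: P = P₀ exp(−z/H).
z/H = 3930.0/8585.1 = 0.45777; exp(−0.45777) = 0.63269.
P = 1000 × 0.63269 = 632.69 hPa.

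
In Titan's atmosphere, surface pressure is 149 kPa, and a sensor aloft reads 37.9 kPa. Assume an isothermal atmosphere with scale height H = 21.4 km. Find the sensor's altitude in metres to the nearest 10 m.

Invert the barometric formula: z = H ln(P₀/P).
P₀/P = 149/37.9 = 3.9314; ln(3.9314) = 1.3690.
z = 21400 × 1.3690 = 29297 m.

z ≈ 29300 m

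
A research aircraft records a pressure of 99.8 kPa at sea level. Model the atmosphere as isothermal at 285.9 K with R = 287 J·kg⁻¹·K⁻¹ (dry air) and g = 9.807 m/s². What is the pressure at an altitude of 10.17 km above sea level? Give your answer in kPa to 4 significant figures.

Scale height: H = RT/g = 287 × 285.9 / 9.807 = 8366.8 m.
Barometric formula: P = P₀ exp(−z/H).
z/H = 10170/8366.8 = 1.2155; exp(−1.2155) = 0.29656.
P = 99.8 × 0.29656 = 29.597 kPa.

P ≈ 29.60 kPa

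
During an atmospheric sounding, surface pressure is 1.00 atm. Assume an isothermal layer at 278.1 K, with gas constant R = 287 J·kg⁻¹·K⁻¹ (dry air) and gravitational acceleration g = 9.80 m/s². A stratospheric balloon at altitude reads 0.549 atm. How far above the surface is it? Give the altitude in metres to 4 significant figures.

z ≈ 4884 m

Scale height: H = RT/g = 287 × 278.1 / 9.80 = 8144.4 m.
Invert the barometric formula: z = H ln(P₀/P).
P₀/P = 1.00/0.549 = 1.8215; ln(1.8215) = 0.59966.
z = 8144.4 × 0.59966 = 4883.9 m.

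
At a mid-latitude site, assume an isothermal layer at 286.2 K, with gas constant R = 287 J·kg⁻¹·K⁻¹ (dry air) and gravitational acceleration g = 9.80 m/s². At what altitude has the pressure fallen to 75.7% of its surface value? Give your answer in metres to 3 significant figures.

Scale height: H = RT/g = 287 × 286.2 / 9.80 = 8381.6 m.
Set P/P₀ = exp(−z/H) = 0.757, so z = −H ln(0.757).
−ln(0.757) = 0.27839; z = 8381.6 × 0.27839 = 2333.4 m.

z ≈ 2330 m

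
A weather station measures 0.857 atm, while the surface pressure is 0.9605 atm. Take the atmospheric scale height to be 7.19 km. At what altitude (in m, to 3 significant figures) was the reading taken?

z ≈ 820 m

Invert the barometric formula: z = H ln(P₀/P).
P₀/P = 0.9605/0.857 = 1.1208; ln(1.1208) = 0.11404.
z = 7190.0 × 0.11404 = 819.95 m.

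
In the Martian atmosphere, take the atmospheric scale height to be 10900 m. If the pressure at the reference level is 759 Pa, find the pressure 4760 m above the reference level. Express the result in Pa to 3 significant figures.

P ≈ 490 Pa

Barometric formula: P = P₀ exp(−z/H).
z/H = 4760.0/10900 = 0.43670; exp(−0.43670) = 0.64617.
P = 759 × 0.64617 = 490.44 Pa.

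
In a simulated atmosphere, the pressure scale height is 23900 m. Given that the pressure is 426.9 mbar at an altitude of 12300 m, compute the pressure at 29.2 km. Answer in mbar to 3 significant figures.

Between two levels, P₂ = P₁ exp(−Δz/H) with Δz = z₂ − z₁.
Δz = 29200 − 12300 = 16900 m; Δz/H = 16900/23900 = 0.70711.
P₂ = 426.9 × exp(−0.70711) = 426.9 × 0.49307 = 210.49 mbar.

P ≈ 210 mbar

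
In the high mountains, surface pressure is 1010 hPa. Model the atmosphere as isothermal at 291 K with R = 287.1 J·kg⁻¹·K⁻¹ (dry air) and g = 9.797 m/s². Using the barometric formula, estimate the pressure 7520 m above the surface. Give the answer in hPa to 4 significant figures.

P ≈ 418.2 hPa

Scale height: H = RT/g = 287.1 × 291 / 9.797 = 8527.7 m.
Barometric formula: P = P₀ exp(−z/H).
z/H = 7520.0/8527.7 = 0.88183; exp(−0.88183) = 0.41402.
P = 1010 × 0.41402 = 418.16 hPa.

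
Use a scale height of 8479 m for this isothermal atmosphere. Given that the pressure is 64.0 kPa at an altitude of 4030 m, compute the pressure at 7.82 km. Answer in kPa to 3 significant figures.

P ≈ 40.9 kPa

Between two levels, P₂ = P₁ exp(−Δz/H) with Δz = z₂ − z₁.
Δz = 7820.0 − 4030.0 = 3790.0 m; Δz/H = 3790.0/8479.0 = 0.44699.
P₂ = 64.0 × exp(−0.44699) = 64.0 × 0.63955 = 40.931 kPa.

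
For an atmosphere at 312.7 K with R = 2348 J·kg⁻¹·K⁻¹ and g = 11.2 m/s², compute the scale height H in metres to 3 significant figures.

The scale height of an isothermal atmosphere is H = RT/g.
H = 2348 × 312.7 / 11.2 = 734220/11.2 = 65555 m.

H ≈ 65600 m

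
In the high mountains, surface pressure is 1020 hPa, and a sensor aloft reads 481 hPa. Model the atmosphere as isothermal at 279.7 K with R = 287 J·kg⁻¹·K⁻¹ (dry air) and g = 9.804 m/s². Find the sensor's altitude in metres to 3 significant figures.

Scale height: H = RT/g = 287 × 279.7 / 9.804 = 8187.9 m.
Invert the barometric formula: z = H ln(P₀/P).
P₀/P = 1020/481 = 2.1206; ln(2.1206) = 0.75170.
z = 8187.9 × 0.75170 = 6154.8 m.

z ≈ 6150 m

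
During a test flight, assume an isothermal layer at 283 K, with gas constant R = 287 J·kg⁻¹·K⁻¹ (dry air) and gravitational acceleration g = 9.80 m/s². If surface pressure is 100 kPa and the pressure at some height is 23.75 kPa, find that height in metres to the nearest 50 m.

Scale height: H = RT/g = 287 × 283 / 9.80 = 8287.9 m.
Invert the barometric formula: z = H ln(P₀/P).
P₀/P = 100/23.75 = 4.2105; ln(4.2105) = 1.4376.
z = 8287.9 × 1.4376 = 11915 m.

z ≈ 11900 m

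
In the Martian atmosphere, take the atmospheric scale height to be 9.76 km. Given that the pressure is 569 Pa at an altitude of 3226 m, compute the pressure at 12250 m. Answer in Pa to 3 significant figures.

P ≈ 226 Pa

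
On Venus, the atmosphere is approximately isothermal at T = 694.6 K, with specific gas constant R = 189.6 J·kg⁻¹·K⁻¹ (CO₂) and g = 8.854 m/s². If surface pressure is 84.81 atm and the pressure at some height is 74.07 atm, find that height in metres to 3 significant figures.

z ≈ 2010 m

Scale height: H = RT/g = 189.6 × 694.6 / 8.854 = 14874 m.
Invert the barometric formula: z = H ln(P₀/P).
P₀/P = 84.81/74.07 = 1.1450; ln(1.1450) = 0.13540.
z = 14874 × 0.13540 = 2013.9 m.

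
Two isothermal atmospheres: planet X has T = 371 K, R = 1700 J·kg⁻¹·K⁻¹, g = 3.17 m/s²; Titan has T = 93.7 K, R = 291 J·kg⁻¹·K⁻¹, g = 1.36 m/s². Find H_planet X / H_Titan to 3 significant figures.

H = RT/g for each body.
H_planet X = 1700 × 371 / 3.17 = 198960 m.
H_Titan = 291 × 93.7 / 1.36 = 20049 m.
H_planet X/H_Titan = 198960/20049 = 9.9237.

H_planet X/H_Titan ≈ 9.92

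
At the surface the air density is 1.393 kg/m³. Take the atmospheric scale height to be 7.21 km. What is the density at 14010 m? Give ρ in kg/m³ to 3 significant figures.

In an isothermal atmosphere, density decays like pressure: ρ = ρ₀ exp(−z/H).
z/H = 14010/7210.0 = 1.9431; exp(−1.9431) = 0.14326.
ρ = 1.393 × 0.14326 = 0.19956 kg/m³.

ρ ≈ 0.200 kg/m³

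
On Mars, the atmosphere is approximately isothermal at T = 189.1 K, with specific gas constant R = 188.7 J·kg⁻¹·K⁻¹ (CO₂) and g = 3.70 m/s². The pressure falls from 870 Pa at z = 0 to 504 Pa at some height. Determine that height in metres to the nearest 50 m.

z ≈ 5250 m

Scale height: H = RT/g = 188.7 × 189.1 / 3.70 = 9644.1 m.
Invert the barometric formula: z = H ln(P₀/P).
P₀/P = 870/504 = 1.7262; ln(1.7262) = 0.54592.
z = 9644.1 × 0.54592 = 5264.9 m.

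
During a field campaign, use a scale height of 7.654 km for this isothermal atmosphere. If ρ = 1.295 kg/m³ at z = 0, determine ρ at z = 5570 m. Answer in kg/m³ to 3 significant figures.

ρ ≈ 0.625 kg/m³

In an isothermal atmosphere, density decays like pressure: ρ = ρ₀ exp(−z/H).
z/H = 5570.0/7654.0 = 0.72772; exp(−0.72772) = 0.48301.
ρ = 1.295 × 0.48301 = 0.62550 kg/m³.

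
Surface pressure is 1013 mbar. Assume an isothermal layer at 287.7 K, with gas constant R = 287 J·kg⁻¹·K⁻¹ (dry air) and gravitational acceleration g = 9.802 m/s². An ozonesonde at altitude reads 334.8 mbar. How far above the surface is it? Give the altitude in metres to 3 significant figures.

Scale height: H = RT/g = 287 × 287.7 / 9.802 = 8423.8 m.
Invert the barometric formula: z = H ln(P₀/P).
P₀/P = 1013/334.8 = 3.0257; ln(3.0257) = 1.1071.
z = 8423.8 × 1.1071 = 9326.0 m.

z ≈ 9330 m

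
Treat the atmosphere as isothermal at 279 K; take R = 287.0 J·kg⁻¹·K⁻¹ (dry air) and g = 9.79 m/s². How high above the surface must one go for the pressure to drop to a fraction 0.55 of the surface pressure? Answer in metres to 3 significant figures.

Scale height: H = RT/g = 287.0 × 279 / 9.79 = 8179.1 m.
Set P/P₀ = exp(−z/H) = 0.55, so z = −H ln(0.55).
−ln(0.55) = 0.59784; z = 8179.1 × 0.59784 = 4889.8 m.

z ≈ 4890 m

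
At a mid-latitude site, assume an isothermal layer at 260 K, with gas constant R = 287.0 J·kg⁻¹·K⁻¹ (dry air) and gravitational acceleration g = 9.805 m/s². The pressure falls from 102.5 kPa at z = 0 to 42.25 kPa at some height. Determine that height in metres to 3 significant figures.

Scale height: H = RT/g = 287.0 × 260 / 9.805 = 7610.4 m.
Invert the barometric formula: z = H ln(P₀/P).
P₀/P = 102.5/42.25 = 2.4260; ln(2.4260) = 0.88624.
z = 7610.4 × 0.88624 = 6744.6 m.

z ≈ 6740 m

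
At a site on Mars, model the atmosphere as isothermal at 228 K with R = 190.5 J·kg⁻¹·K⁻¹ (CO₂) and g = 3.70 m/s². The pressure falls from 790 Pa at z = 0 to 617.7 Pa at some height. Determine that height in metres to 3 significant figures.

z ≈ 2890 m

Scale height: H = RT/g = 190.5 × 228 / 3.70 = 11739 m.
Invert the barometric formula: z = H ln(P₀/P).
P₀/P = 790/617.7 = 1.2789; ln(1.2789) = 0.24600.
z = 11739 × 0.24600 = 2887.8 m.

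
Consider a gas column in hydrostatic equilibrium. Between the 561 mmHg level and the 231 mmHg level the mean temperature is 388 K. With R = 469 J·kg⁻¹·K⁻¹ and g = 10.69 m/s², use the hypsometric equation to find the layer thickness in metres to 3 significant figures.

Δz ≈ 15100 m

Hypsometric equation: Δz = (R T̄/g) ln(P₁/P₂).
R T̄/g = 469 × 388 / 10.69 = 17023 m.
ln(561/231) = ln(2.4286) = 0.88731.
Δz = 17023 × 0.88731 = 15105 m.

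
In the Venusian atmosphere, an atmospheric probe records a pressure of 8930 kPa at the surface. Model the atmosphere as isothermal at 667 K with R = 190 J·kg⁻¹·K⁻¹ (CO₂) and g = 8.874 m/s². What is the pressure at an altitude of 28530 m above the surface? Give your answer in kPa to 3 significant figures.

P ≈ 1210 kPa

Scale height: H = RT/g = 190 × 667 / 8.874 = 14281 m.
Barometric formula: P = P₀ exp(−z/H).
z/H = 28530/14281 = 1.9978; exp(−1.9978) = 0.13563.
P = 8930 × 0.13563 = 1211.2 kPa.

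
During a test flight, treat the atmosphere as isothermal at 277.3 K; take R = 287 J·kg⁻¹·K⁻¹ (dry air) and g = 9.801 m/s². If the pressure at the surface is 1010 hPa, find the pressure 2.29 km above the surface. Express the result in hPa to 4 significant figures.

P ≈ 761.8 hPa

Scale height: H = RT/g = 287 × 277.3 / 9.801 = 8120.1 m.
Barometric formula: P = P₀ exp(−z/H).
z/H = 2290.0/8120.1 = 0.28202; exp(−0.28202) = 0.75426.
P = 1010 × 0.75426 = 761.80 hPa.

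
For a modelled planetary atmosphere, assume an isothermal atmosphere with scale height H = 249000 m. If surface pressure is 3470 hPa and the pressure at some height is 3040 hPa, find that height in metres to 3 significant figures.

Invert the barometric formula: z = H ln(P₀/P).
P₀/P = 3470/3040 = 1.1414; ln(1.1414) = 0.13226.
z = 249000 × 0.13226 = 32933 m.

z ≈ 32900 m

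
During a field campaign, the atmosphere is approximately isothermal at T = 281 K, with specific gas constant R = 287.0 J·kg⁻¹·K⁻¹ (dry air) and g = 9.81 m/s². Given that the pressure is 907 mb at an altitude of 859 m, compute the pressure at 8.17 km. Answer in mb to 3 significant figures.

P ≈ 373 mb

Scale height: H = RT/g = 287.0 × 281 / 9.81 = 8220.9 m.
Between two levels, P₂ = P₁ exp(−Δz/H) with Δz = z₂ − z₁.
Δz = 8170.0 − 859.00 = 7311.0 m; Δz/H = 7311.0/8220.9 = 0.88932.
P₂ = 907 × exp(−0.88932) = 907 × 0.41094 = 372.72 mb.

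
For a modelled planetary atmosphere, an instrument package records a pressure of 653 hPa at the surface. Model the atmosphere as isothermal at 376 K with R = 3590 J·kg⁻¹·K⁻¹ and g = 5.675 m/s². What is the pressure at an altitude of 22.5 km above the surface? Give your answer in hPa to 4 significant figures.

P ≈ 594.1 hPa

Scale height: H = RT/g = 3590 × 376 / 5.675 = 237860 m.
Barometric formula: P = P₀ exp(−z/H).
z/H = 22500/237860 = 0.094593; exp(−0.094593) = 0.90974.
P = 653 × 0.90974 = 594.06 hPa.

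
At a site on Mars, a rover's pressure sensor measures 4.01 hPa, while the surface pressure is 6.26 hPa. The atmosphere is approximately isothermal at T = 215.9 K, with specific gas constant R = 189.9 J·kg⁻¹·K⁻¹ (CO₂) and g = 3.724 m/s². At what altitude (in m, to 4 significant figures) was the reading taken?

Scale height: H = RT/g = 189.9 × 215.9 / 3.724 = 11010 m.
Invert the barometric formula: z = H ln(P₀/P).
P₀/P = 6.26/4.01 = 1.5611; ln(1.5611) = 0.44539.
z = 11010 × 0.44539 = 4903.7 m.

z ≈ 4904 m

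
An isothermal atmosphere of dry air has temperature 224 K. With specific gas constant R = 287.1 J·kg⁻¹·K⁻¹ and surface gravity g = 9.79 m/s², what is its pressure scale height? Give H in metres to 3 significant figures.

H ≈ 6570 m

The scale height of an isothermal atmosphere is H = RT/g.
H = 287.1 × 224 / 9.79 = 64310/9.79 = 6568.9 m.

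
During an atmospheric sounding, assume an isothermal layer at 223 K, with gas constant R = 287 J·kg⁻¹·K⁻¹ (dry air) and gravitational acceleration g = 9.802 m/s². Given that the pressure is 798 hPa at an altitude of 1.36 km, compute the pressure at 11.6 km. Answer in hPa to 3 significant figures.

Scale height: H = RT/g = 287 × 223 / 9.802 = 6529.4 m.
Between two levels, P₂ = P₁ exp(−Δz/H) with Δz = z₂ − z₁.
Δz = 11600 − 1360.0 = 10240 m; Δz/H = 10240/6529.4 = 1.5683.
P₂ = 798 × exp(−1.5683) = 798 × 0.20840 = 166.30 hPa.

P ≈ 166 hPa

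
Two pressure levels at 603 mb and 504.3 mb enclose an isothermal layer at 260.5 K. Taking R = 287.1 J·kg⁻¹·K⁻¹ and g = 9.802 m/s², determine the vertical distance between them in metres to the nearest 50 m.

Hypsometric equation: Δz = (R T̄/g) ln(P₁/P₂).
R T̄/g = 287.1 × 260.5 / 9.802 = 7630.0 m.
ln(603/504.3) = ln(1.1957) = 0.17873.
Δz = 7630.0 × 0.17873 = 1363.7 m.

Δz ≈ 1350 m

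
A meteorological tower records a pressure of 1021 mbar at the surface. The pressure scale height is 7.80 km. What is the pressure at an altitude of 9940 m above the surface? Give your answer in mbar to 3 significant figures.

P ≈ 285 mbar

Barometric formula: P = P₀ exp(−z/H).
z/H = 9940.0/7800.0 = 1.2744; exp(−1.2744) = 0.27960.
P = 1021 × 0.27960 = 285.47 mbar.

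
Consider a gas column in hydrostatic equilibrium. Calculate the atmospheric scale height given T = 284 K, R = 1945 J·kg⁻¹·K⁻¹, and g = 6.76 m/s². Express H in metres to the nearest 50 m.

H ≈ 81700 m

The scale height of an isothermal atmosphere is H = RT/g.
H = 1945 × 284 / 6.76 = 552380/6.76 = 81713 m.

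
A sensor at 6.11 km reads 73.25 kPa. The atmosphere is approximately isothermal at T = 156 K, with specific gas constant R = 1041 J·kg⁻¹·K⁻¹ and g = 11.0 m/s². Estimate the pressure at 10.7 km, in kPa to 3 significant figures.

P ≈ 53.7 kPa

Scale height: H = RT/g = 1041 × 156 / 11.0 = 14763 m.
Between two levels, P₂ = P₁ exp(−Δz/H) with Δz = z₂ − z₁.
Δz = 10700 − 6110.0 = 4590.0 m; Δz/H = 4590.0/14763 = 0.31091.
P₂ = 73.25 × exp(−0.31091) = 73.25 × 0.73278 = 53.676 kPa.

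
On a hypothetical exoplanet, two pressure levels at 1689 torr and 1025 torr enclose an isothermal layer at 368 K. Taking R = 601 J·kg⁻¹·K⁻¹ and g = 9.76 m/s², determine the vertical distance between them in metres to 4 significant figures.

Δz ≈ 11320 m

Hypsometric equation: Δz = (R T̄/g) ln(P₁/P₂).
R T̄/g = 601 × 368 / 9.76 = 22661 m.
ln(1689/1025) = ln(1.6478) = 0.49944.
Δz = 22661 × 0.49944 = 11318 m.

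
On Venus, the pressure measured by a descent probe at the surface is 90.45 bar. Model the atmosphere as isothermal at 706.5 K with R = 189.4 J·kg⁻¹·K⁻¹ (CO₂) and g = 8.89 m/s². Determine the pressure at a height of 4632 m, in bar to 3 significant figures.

Scale height: H = RT/g = 189.4 × 706.5 / 8.89 = 15052 m.
Barometric formula: P = P₀ exp(−z/H).
z/H = 4632.0/15052 = 0.30773; exp(−0.30773) = 0.73511.
P = 90.45 × 0.73511 = 66.491 bar.

P ≈ 66.5 bar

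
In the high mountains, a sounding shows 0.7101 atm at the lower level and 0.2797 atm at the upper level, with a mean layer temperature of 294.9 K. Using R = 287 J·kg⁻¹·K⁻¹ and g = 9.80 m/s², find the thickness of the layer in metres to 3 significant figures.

Δz ≈ 8050 m

Hypsometric equation: Δz = (R T̄/g) ln(P₁/P₂).
R T̄/g = 287 × 294.9 / 9.80 = 8636.4 m.
ln(0.7101/0.2797) = ln(2.5388) = 0.93169.
Δz = 8636.4 × 0.93169 = 8046.4 m.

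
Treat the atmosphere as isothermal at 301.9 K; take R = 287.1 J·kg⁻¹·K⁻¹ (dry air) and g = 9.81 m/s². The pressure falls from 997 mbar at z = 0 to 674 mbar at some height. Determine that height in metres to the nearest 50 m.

Scale height: H = RT/g = 287.1 × 301.9 / 9.81 = 8835.4 m.
Invert the barometric formula: z = H ln(P₀/P).
P₀/P = 997/674 = 1.4792; ln(1.4792) = 0.39150.
z = 8835.4 × 0.39150 = 3459.1 m.

z ≈ 3450 m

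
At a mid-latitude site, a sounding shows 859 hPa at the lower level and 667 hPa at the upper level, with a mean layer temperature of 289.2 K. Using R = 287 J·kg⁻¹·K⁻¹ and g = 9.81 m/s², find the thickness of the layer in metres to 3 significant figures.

Δz ≈ 2140 m

Hypsometric equation: Δz = (R T̄/g) ln(P₁/P₂).
R T̄/g = 287 × 289.2 / 9.81 = 8460.8 m.
ln(859/667) = ln(1.2879) = 0.25301.
Δz = 8460.8 × 0.25301 = 2140.7 m.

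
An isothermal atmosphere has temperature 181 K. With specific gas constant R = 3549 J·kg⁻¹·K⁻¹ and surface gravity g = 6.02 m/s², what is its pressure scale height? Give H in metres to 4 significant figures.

H ≈ 106700 m

The scale height of an isothermal atmosphere is H = RT/g.
H = 3549 × 181 / 6.02 = 642370/6.02 = 106710 m.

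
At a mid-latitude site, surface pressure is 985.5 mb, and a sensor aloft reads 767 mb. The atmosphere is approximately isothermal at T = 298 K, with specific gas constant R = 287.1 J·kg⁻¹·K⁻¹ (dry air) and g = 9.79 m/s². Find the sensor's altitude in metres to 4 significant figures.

Scale height: H = RT/g = 287.1 × 298 / 9.79 = 8739.1 m.
Invert the barometric formula: z = H ln(P₀/P).
P₀/P = 985.5/767 = 1.2849; ln(1.2849) = 0.25068.
z = 8739.1 × 0.25068 = 2190.7 m.

z ≈ 2191 m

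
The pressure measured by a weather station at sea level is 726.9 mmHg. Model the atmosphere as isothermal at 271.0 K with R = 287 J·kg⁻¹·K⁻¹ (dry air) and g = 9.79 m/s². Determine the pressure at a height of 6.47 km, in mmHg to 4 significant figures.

P ≈ 321.9 mmHg

Scale height: H = RT/g = 287 × 271.0 / 9.79 = 7944.5 m.
Barometric formula: P = P₀ exp(−z/H).
z/H = 6470.0/7944.5 = 0.81440; exp(−0.81440) = 0.44290.
P = 726.9 × 0.44290 = 321.94 mmHg.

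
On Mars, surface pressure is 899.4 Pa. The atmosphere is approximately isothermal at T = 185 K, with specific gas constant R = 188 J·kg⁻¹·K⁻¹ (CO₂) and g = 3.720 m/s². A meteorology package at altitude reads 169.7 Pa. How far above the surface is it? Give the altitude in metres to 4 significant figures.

z ≈ 15590 m

Scale height: H = RT/g = 188 × 185 / 3.720 = 9349.5 m.
Invert the barometric formula: z = H ln(P₀/P).
P₀/P = 899.4/169.7 = 5.2999; ln(5.2999) = 1.6677.
z = 9349.5 × 1.6677 = 15592 m.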